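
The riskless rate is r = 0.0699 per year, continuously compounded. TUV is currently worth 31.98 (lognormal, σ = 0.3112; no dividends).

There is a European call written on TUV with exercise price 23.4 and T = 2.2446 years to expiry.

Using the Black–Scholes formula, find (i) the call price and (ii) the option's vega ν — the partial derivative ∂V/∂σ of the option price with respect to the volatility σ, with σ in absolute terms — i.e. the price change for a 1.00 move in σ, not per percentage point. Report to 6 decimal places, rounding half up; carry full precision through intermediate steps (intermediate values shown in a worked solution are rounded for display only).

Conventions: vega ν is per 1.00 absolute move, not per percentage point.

σ√T = 0.3112·√2.2446 = 0.466240
d₁ = (ln(S/K) + (r+σ²/2)T) / (σ√T) = (ln(31.98/23.4) + (0.0699+0.3112²/2)·2.2446) / 0.466240 = (0.312375 + 0.265587) / 0.466240 = 1.239624
d₂ = d₁ − σ√T = 1.239624 − 0.466240 = 0.773385
e^{−rT} = 0.854792
N(d₁) = 0.892443,  N(d₂) = 0.780353
Call price V = S·N(d₁) − K·e^{−rT}·N(d₂) = 28.540321 − 15.608711 = 12.931610
φ(d₁) = (1/√(2π))·e^{−d₁²/2} = 0.185023
ν = S·φ(d₁)·√T = 8.864916

price = 12.931610
ν = 8.864916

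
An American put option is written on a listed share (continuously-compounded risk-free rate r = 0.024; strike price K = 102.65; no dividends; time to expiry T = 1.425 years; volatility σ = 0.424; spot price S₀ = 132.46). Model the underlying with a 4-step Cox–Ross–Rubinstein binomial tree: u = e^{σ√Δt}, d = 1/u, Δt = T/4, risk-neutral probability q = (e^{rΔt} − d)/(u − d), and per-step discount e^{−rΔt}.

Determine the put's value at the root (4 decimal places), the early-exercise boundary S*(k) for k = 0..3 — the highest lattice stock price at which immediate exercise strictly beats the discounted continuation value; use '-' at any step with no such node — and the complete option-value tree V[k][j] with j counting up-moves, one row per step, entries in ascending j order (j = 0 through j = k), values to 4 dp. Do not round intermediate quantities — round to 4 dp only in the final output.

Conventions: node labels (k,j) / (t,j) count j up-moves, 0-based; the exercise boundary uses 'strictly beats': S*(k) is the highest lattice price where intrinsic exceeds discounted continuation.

params: Δt=0.35625 u=1.28798 d=0.77641 q=0.45385 e^(-rΔt)=0.99149
t_4 payoffs: 54.5157 22.8010 0.0000 0.0000 0.0000
t_3: node(3,0) S=61.9958 payoff=40.6542 vs cont=39.7803 → 40.6542 [stop]  node(3,1) S=102.8436 payoff=0.0000 vs cont=12.3467 → 12.3467 [wait]  node(3,2) S=170.6052 payoff=0.0000 vs cont=0.0000 → 0.0000 [wait]  node(3,3) S=283.0137 payoff=0.0000 vs cont=0.0000 → 0.0000 [wait]  ⇒ S*(3)=61.9958
t_2: node(2,0) S=79.8490 payoff=22.8010 vs cont=27.5700 → 27.5700 [wait]  node(2,1) S=132.4600 payoff=0.0000 vs cont=6.6857 → 6.6857 [wait]  node(2,2) S=219.7353 payoff=0.0000 vs cont=0.0000 → 0.0000 [wait]  ⇒ S*(2)=-
t_1: node(1,0) S=102.8436 payoff=0.0000 vs cont=17.9376 → 17.9376 [wait]  node(1,1) S=170.6052 payoff=0.0000 vs cont=3.6203 → 3.6203 [wait]  ⇒ S*(1)=-
t_0: node(0,0) S=132.4600 payoff=0.0000 vs cont=11.3423 → 11.3423 [wait]  ⇒ S*(0)=-

price = 11.3423
boundary = - - - 61.9958
tree:
11.3423
17.9376 3.6203
27.5700 6.6857 0.0000
40.6542 12.3467 0.0000 0.0000
54.5157 22.8010 0.0000 0.0000 0.0000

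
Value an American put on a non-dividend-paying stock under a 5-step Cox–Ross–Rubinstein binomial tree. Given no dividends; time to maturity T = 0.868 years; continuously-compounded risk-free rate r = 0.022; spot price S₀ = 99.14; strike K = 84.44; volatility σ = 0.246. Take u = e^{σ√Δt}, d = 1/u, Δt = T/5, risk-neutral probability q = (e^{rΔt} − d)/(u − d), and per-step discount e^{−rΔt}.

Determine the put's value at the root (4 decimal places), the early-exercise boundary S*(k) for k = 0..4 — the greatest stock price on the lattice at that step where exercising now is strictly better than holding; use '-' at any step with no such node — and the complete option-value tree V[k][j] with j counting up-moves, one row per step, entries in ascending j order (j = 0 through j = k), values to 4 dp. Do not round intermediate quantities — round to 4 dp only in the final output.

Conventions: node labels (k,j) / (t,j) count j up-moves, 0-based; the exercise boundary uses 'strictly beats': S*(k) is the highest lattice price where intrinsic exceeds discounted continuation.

Δt=0.17360, u=1.10793, d=0.90258, q=0.49303, disc=e^(-rΔt)=0.99619
k=5 terminal: V=max(K-S,0) → 25.0545 11.5433 0.0000 0.0000 0.0000 0.0000
k=4: j=0 S=65.7951 intr=18.6449 cont=18.3230 V=18.6449[EX]; j=1 S=80.7647 intr=3.6753 cont=5.8298 V=5.8298[hold]; j=2 S=99.1400 intr=0.0000 cont=0.0000 V=0.0000[hold]; j=3 S=121.6960 intr=0.0000 cont=0.0000 V=0.0000[hold]; j=4 S=149.3840 intr=0.0000 cont=0.0000 V=0.0000[hold]  S*(4)=65.7951
k=3: j=0 S=72.8967 intr=11.5433 cont=12.2796 V=12.2796[hold]; j=1 S=89.4819 intr=0.0000 cont=2.9443 V=2.9443[hold]; j=2 S=109.8405 intr=0.0000 cont=0.0000 V=0.0000[hold]; j=3 S=134.8311 intr=0.0000 cont=0.0000 V=0.0000[hold]  S*(3)=-
k=2: j=0 S=80.7647 intr=3.6753 cont=7.6477 V=7.6477[hold]; j=1 S=99.1400 intr=0.0000 cont=1.4870 V=1.4870[hold]; j=2 S=121.6960 intr=0.0000 cont=0.0000 V=0.0000[hold]  S*(2)=-
k=1: j=0 S=89.4819 intr=0.0000 cont=4.5927 V=4.5927[hold]; j=1 S=109.8405 intr=0.0000 cont=0.7510 V=0.7510[hold]  S*(1)=-
k=0: j=0 S=99.1400 intr=0.0000 cont=2.6883 V=2.6883[hold]  S*(0)=-

price = 2.6883
boundary = - - - - 65.7951
tree:
2.6883
4.5927 0.7510
7.6477 1.4870 0.0000
12.2796 2.9443 0.0000 0.0000
18.6449 5.8298 0.0000 0.0000 0.0000
25.0545 11.5433 0.0000 0.0000 0.0000 0.0000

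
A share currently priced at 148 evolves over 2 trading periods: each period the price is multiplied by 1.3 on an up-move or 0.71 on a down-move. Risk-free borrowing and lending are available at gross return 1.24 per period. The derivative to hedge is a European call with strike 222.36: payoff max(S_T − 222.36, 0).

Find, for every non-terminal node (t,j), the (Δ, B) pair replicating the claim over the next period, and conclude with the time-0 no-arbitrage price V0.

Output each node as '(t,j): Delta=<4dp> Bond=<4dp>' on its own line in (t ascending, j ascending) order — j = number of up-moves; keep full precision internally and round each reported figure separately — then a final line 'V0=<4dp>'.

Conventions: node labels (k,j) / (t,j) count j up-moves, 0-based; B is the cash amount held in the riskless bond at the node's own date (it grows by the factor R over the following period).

(0,0): Delta=0.2303 Bond=-19.5167
(1,0): Delta=0.0000 Bond=0.0000
(1,1): Delta=0.2445 Bond=-26.9404
V0=14.5688

No-arbitrage ⇒ martingale measure with p* = (R−d)/(u−d) = 0.8983.
Expiry values: V(2,0)=0.0000, V(2,1)=0.0000, V(2,2)=27.7600
(1,0): S=105.0800. Δ = (V_up−V_dn)/(S_up−S_dn) = (0.0000−0.0000)/(136.6040−74.6068) = 0.0000. V = [p*·0.0000 + (1−p*)·0.0000]/1.24 = 0.0000. B = V − Δ·S = 0.0000.
(1,1): S=192.4000. Δ = (V_up−V_dn)/(S_up−S_dn) = (27.7600−0.0000)/(250.1200−136.6040) = 0.2445. V = [p*·27.7600 + (1−p*)·0.0000]/1.24 = 20.1104. B = V − Δ·S = -26.9404.
(0,0): S=148.0000. Δ = (V_up−V_dn)/(S_up−S_dn) = (20.1104−0.0000)/(192.4000−105.0800) = 0.2303. V = [p*·20.1104 + (1−p*)·0.0000]/1.24 = 14.5688. B = V − Δ·S = -19.5167.
Sanity check at the root: Δ(0,0)·S0 + B(0,0) reproduces V0 = 14.5688.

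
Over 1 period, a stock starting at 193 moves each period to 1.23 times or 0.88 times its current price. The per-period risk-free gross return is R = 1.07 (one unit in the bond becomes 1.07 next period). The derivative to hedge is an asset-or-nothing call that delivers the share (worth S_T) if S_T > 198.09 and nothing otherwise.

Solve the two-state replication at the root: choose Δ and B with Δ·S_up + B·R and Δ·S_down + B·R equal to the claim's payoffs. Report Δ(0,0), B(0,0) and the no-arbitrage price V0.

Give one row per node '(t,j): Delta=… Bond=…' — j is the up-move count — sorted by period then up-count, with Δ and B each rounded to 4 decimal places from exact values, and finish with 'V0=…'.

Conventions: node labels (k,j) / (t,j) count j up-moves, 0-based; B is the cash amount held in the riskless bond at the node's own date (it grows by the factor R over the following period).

Arbitrage-free pricing uses the up-move probability p* = (R−d)/(u−d) = 0.5429, discounting each step at R = 1.07.
At maturity the claim pays: V(1,0)=0.0000, V(1,1)=237.3900
(0,0): S=193.0000. Δ = (V_up−V_dn)/(S_up−S_dn) = (237.3900−0.0000)/(237.3900−169.8400) = 3.5143. V = [p*·237.3900 + (1−p*)·0.0000]/1.07 = 120.4382. B = V − Δ·S = -557.8190.
As a check, the time-0 holding Δ(0,0)·S0 + B(0,0) comes to 120.4382 — exactly V0.

(0,0): Delta=3.5143 Bond=-557.8190
V0=120.4382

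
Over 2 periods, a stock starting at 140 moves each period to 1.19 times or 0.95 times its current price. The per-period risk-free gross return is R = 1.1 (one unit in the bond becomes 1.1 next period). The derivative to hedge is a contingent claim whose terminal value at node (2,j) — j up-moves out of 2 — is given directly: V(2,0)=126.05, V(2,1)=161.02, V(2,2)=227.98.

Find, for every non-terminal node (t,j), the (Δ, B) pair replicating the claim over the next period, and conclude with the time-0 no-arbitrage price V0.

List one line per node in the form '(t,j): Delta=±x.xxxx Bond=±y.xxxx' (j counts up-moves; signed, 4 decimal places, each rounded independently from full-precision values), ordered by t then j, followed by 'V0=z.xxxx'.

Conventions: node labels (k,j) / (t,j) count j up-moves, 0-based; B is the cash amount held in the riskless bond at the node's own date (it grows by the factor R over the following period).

Since d<R<u, set p* = (R−d)/(u−d) = 0.6250; price each node as the discounted p*-expectation of its children.
Payoffs at expiry: V(2,0)=126.0500, V(2,1)=161.0200, V(2,2)=227.9800
  t=1,j=0: stock 133.0000 → up 158.2700 (V=161.0200), down 126.3500 (V=126.0500). Price 134.4602; hedge Δ=1.0956, bond B=-11.2481.
  t=1,j=1: stock 166.6000 → up 198.2540 (V=227.9800), down 158.2700 (V=161.0200). Price 184.4273; hedge Δ=1.6747, bond B=-94.5727.
  t=0,j=0: stock 140.0000 → up 166.6000 (V=184.4273), down 133.0000 (V=134.4602). Price 150.6269; hedge Δ=1.4871, bond B=-57.5691.
Sanity check at the root: Δ(0,0)·S0 + B(0,0) reproduces V0 = 150.6269.

(0,0): Delta=1.4871 Bond=-57.5691
(1,0): Delta=1.0956 Bond=-11.2481
(1,1): Delta=1.6747 Bond=-94.5727
V0=150.6269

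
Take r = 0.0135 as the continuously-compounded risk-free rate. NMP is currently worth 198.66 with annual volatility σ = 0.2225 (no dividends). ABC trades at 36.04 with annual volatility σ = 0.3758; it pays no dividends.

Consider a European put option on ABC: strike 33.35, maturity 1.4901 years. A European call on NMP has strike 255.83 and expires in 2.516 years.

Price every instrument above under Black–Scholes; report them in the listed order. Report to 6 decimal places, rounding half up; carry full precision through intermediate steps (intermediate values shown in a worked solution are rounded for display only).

price(ABC put K=33.35) = 4.695182
price(NMP call K=255.83) = 12.654698

[ABC put K=33.35]
σ√T = 0.3758·√1.4901 = 0.458738
d₁ = (ln(S/K) + (r+σ²/2)T) / (σ√T) = (ln(36.04/33.35) + (0.0135+0.3758²/2)·1.4901) / 0.458738 = (0.077572 + 0.125337) / 0.458738 = 0.442318
d₂ = d₁ − σ√T = 0.442318 − 0.458738 = -0.016419
e^{−rT} = 0.980085
N(−d₁) = 0.329129,  N(−d₂) = 0.506550
price = K·e^{−rT}·N(−d₂) − S·N(−d₁) = 16.557005 − 11.861823 = 4.695182
[NMP call K=255.83]
σ√T = 0.2225·√2.516 = 0.352927
d₁ = (ln(S/K) + (r+σ²/2)T) / (σ√T) = (ln(198.66/255.83) + (0.0135+0.2225²/2)·2.516) / 0.352927 = (-0.252918 + 0.096245) / 0.352927 = -0.443926
d₂ = d₁ − σ√T = -0.443926 − 0.352927 = -0.796853
e^{−rT} = 0.966604
N(d₁) = 0.328548,  N(d₂) = 0.212768
price = S·N(d₁) − K·e^{−rT}·N(d₂) = 65.269386 − 52.614688 = 12.654698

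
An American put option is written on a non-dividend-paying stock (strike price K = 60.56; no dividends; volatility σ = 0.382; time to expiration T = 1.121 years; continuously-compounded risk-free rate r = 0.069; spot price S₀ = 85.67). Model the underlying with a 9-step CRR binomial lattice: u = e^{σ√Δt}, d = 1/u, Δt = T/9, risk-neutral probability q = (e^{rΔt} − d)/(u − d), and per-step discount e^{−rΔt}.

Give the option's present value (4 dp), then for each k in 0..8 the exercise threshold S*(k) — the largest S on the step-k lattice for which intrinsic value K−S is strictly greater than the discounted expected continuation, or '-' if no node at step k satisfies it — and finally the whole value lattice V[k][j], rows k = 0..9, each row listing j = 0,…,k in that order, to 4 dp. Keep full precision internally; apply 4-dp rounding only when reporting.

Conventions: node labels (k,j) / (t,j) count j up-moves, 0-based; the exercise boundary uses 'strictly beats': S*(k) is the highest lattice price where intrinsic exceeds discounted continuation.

price = 2.2716
boundary = - - - - - 43.6593 38.1528 43.6593 49.9606
tree:
2.2716
3.5782 0.9952
5.5148 1.6901 0.3128
8.2820 2.8237 0.5778 0.0513
12.0565 4.6247 1.0590 0.1032 0.0000
16.9007 7.3873 1.9229 0.2075 0.0000 0.0000
22.4072 11.4232 3.4513 0.4171 0.0000 0.0000 0.0000
27.2192 16.9007 6.1054 0.8385 0.0000 0.0000 0.0000 0.0000
31.4242 22.4072 10.5994 1.6857 0.0000 0.0000 0.0000 0.0000 0.0000
35.0990 27.2192 16.9007 3.3887 0.0000 0.0000 0.0000 0.0000 0.0000 0.0000

Δt=0.12456  u=1.14433  d=0.87388  q=0.49826  discount=0.99144
step 9 (expiry): payoffs max(K−S,0) = 35.0990 27.2192 16.9007 3.3887 0.0000 0.0000 0.0000 0.0000 0.0000 0.0000
step 8: (k=8,j=0): S=29.1358, K−S=31.4242, hold=30.9060 ⇒ V=31.4242 exercise | (k=8,j=1): S=38.1528, K−S=22.4072, hold=21.8889 ⇒ V=22.4072 exercise | (k=8,j=2): S=49.9606, K−S=10.5994, hold=10.0812 ⇒ V=10.5994 exercise | (k=8,j=3): S=65.4227, K−S=0.0000, hold=1.6857 ⇒ V=1.6857 continue | (k=8,j=4): S=85.6700, K−S=0.0000, hold=0.0000 ⇒ V=0.0000 continue | (k=8,j=5): S=112.1836, K−S=0.0000, hold=0.0000 ⇒ V=0.0000 continue | (k=8,j=6): S=146.9028, K−S=0.0000, hold=0.0000 ⇒ V=0.0000 continue | (k=8,j=7): S=192.3670, K−S=0.0000, hold=0.0000 ⇒ V=0.0000 continue | (k=8,j=8): S=251.9018, K−S=0.0000, hold=0.0000 ⇒ V=0.0000 continue  boundary S*=49.9606
step 7: (k=7,j=0): S=33.3408, K−S=27.2192, hold=26.7009 ⇒ V=27.2192 exercise | (k=7,j=1): S=43.6593, K−S=16.9007, hold=16.3824 ⇒ V=16.9007 exercise | (k=7,j=2): S=57.1713, K−S=3.3887, hold=6.1054 ⇒ V=6.1054 continue | (k=7,j=3): S=74.8649, K−S=0.0000, hold=0.8385 ⇒ V=0.8385 continue | (k=7,j=4): S=98.0345, K−S=0.0000, hold=0.0000 ⇒ V=0.0000 continue | (k=7,j=5): S=128.3748, K−S=0.0000, hold=0.0000 ⇒ V=0.0000 continue | (k=7,j=6): S=168.1049, K−S=0.0000, hold=0.0000 ⇒ V=0.0000 continue | (k=7,j=7): S=220.1309, K−S=0.0000, hold=0.0000 ⇒ V=0.0000 continue  boundary S*=43.6593
step 6: (k=6,j=0): S=38.1528, K−S=22.4072, hold=21.8889 ⇒ V=22.4072 exercise | (k=6,j=1): S=49.9606, K−S=10.5994, hold=11.4232 ⇒ V=11.4232 continue | (k=6,j=2): S=65.4227, K−S=0.0000, hold=3.4513 ⇒ V=3.4513 continue | (k=6,j=3): S=85.6700, K−S=0.0000, hold=0.4171 ⇒ V=0.4171 continue | (k=6,j=4): S=112.1836, K−S=0.0000, hold=0.0000 ⇒ V=0.0000 continue | (k=6,j=5): S=146.9028, K−S=0.0000, hold=0.0000 ⇒ V=0.0000 continue | (k=6,j=6): S=192.3670, K−S=0.0000, hold=0.0000 ⇒ V=0.0000 continue  boundary S*=38.1528
step 5: (k=5,j=0): S=43.6593, K−S=16.9007, hold=16.7894 ⇒ V=16.9007 exercise | (k=5,j=1): S=57.1713, K−S=3.3887, hold=7.3873 ⇒ V=7.3873 continue | (k=5,j=2): S=74.8649, K−S=0.0000, hold=1.9229 ⇒ V=1.9229 continue | (k=5,j=3): S=98.0345, K−S=0.0000, hold=0.2075 ⇒ V=0.2075 continue | (k=5,j=4): S=128.3748, K−S=0.0000, hold=0.0000 ⇒ V=0.0000 continue | (k=5,j=5): S=168.1049, K−S=0.0000, hold=0.0000 ⇒ V=0.0000 continue  boundary S*=43.6593
step 4: (k=4,j=0): S=49.9606, K−S=10.5994, hold=12.0565 ⇒ V=12.0565 continue | (k=4,j=1): S=65.4227, K−S=0.0000, hold=4.6247 ⇒ V=4.6247 continue | (k=4,j=2): S=85.6700, K−S=0.0000, hold=1.0590 ⇒ V=1.0590 continue | (k=4,j=3): S=112.1836, K−S=0.0000, hold=0.1032 ⇒ V=0.1032 continue | (k=4,j=4): S=146.9028, K−S=0.0000, hold=0.0000 ⇒ V=0.0000 continue  boundary S*=-
step 3: (k=3,j=0): S=57.1713, K−S=3.3887, hold=8.2820 ⇒ V=8.2820 continue | (k=3,j=1): S=74.8649, K−S=0.0000, hold=2.8237 ⇒ V=2.8237 continue | (k=3,j=2): S=98.0345, K−S=0.0000, hold=0.5778 ⇒ V=0.5778 continue | (k=3,j=3): S=128.3748, K−S=0.0000, hold=0.0513 ⇒ V=0.0513 continue  boundary S*=-
step 2: (k=2,j=0): S=65.4227, K−S=0.0000, hold=5.5148 ⇒ V=5.5148 continue | (k=2,j=1): S=85.6700, K−S=0.0000, hold=1.6901 ⇒ V=1.6901 continue | (k=2,j=2): S=112.1836, K−S=0.0000, hold=0.3128 ⇒ V=0.3128 continue  boundary S*=-
step 1: (k=1,j=0): S=74.8649, K−S=0.0000, hold=3.5782 ⇒ V=3.5782 continue | (k=1,j=1): S=98.0345, K−S=0.0000, hold=0.9952 ⇒ V=0.9952 continue  boundary S*=-
step 0: (k=0,j=0): S=85.6700, K−S=0.0000, hold=2.2716 ⇒ V=2.2716 continue  boundary S*=-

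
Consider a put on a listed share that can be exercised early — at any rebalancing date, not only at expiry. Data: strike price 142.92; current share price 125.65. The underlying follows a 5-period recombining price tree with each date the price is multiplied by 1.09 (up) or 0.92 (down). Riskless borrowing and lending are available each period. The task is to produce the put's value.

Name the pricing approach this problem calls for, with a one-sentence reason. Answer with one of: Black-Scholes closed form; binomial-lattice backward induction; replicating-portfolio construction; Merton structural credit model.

framework: binomial-lattice backward induction

Key observation: with exercise allowed before expiry on a discrete up/down model (5 steps from spot 125.65), the strike-142.92 put's value must be rolled back through the tree testing early exercise at each node.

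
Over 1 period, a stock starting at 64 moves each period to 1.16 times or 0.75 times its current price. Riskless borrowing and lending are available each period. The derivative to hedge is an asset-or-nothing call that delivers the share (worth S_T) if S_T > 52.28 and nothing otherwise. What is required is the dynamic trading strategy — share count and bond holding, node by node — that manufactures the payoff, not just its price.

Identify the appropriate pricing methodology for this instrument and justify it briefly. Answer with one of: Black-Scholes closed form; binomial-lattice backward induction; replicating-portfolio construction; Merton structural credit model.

Key observation: a price alone would not answer the question — the per-node share/bond construction on the spot-64, 1.16/0.75 tree is required, and only the replicating-portfolio method yields it.

framework: replicating-portfolio construction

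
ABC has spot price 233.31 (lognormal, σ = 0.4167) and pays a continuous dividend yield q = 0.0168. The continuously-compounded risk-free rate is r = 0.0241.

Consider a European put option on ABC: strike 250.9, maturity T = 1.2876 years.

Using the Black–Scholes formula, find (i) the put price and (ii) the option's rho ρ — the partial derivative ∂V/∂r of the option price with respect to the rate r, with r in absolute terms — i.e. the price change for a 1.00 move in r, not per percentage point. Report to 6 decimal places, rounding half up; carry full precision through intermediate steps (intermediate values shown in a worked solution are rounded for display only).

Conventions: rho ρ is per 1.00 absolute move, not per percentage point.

σ√T = 0.4167·√1.2876 = 0.472840
d₁ = (ln(S/K) + (r−q+σ²/2)T) / (σ√T) = (ln(233.31/250.9) + (0.0241−0.0168+0.4167²/2)·1.2876) / 0.472840 = (-0.072686 + 0.121188) / 0.472840 = 0.102576
d₂ = d₁ − σ√T = 0.102576 − 0.472840 = -0.370264
e^{−rT} = 0.969445
e^{−qT} = 0.978601
N(−d₁) = 0.459150,  N(−d₂) = 0.644407
Put price V = K·e^{−rT}·N(−d₂) − S·e^{−qT}·N(−d₁) = 156.741636 − 104.831877 = 51.909760
ρ = −K·T·e^{−rT}·N(−d₂) = -201.820531

price = 51.909760
ρ = -201.820531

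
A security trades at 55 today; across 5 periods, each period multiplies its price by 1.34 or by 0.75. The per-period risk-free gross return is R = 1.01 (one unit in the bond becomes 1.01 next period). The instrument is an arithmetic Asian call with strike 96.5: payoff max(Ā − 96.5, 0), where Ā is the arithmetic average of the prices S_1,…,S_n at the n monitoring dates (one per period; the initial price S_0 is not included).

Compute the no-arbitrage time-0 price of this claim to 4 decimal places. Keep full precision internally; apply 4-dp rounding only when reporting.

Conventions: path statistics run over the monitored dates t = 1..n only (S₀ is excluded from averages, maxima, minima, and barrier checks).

price = 1.5016

No-arbitrage gives p* = (R−d)/(u−d) = 0.4407: enumerate every path, weight its payoff by its p*-probability, and discount by R^5.
Enumerate all 2^5 = 32 price paths (U = up ×1.34, D = down ×0.75); each path with k up-moves has probability p*^k·(1−p*)^(5−k).
DDDDD: Ā=25.1689, payoff=0.0000, prob=0.054741
UDDDD: Ā=44.9685, payoff=0.0000, prob=0.043129
DUDDD: Ā=38.4785, payoff=0.0000, prob=0.043129
UUDDD: Ā=68.7483, payoff=0.0000, prob=0.033980
DDUDD: Ā=33.6110, payoff=0.0000, prob=0.043129
UDUDD: Ā=60.0517, payoff=0.0000, prob=0.033980
DUUDD: Ā=53.5617, payoff=0.0000, prob=0.033980
UUUDD: Ā=95.6969, payoff=0.0000, prob=0.026772
DDDUD: Ā=29.9604, payoff=0.0000, prob=0.043129
UDDUD: Ā=53.5292, payoff=0.0000, prob=0.033980
DUDUD: Ā=47.0392, payoff=0.0000, prob=0.033980
UUDUD: Ā=84.0434, payoff=0.0000, prob=0.026772
DDUUD: Ā=42.1717, payoff=0.0000, prob=0.033980
UDUUD: Ā=75.3468, payoff=0.0000, prob=0.026772
DUUUD: Ā=68.8568, payoff=0.0000, prob=0.026772
UUUUD: Ā=123.0242, payoff=26.5242, prob=0.021093
DDDDU: Ā=27.2224, payoff=0.0000, prob=0.043129
UDDDU: Ā=48.6374, payoff=0.0000, prob=0.033980
DUDDU: Ā=42.1474, payoff=0.0000, prob=0.033980
UUDDU: Ā=75.3033, payoff=0.0000, prob=0.026772
DDUDU: Ā=37.2799, payoff=0.0000, prob=0.033980
UDUDU: Ā=66.6067, payoff=0.0000, prob=0.026772
DUUDU: Ā=60.1167, payoff=0.0000, prob=0.026772
UUUDU: Ā=107.4086, payoff=10.9086, prob=0.021093
DDDUU: Ā=33.6293, payoff=0.0000, prob=0.033980
UDDUU: Ā=60.0843, payoff=0.0000, prob=0.026772
DUDUU: Ā=53.5943, payoff=0.0000, prob=0.026772
UUDUU: Ā=95.7551, payoff=0.0000, prob=0.021093
DDUUU: Ā=48.7268, payoff=0.0000, prob=0.026772
UDUUU: Ā=87.0585, payoff=0.0000, prob=0.021093
DUUUU: Ā=80.5685, payoff=0.0000, prob=0.021093
UUUUU: Ā=143.9491, payoff=47.4491, prob=0.016619
Price = Σ prob·payoff / R^5 = 1.578146 / 1.051010 = 1.5016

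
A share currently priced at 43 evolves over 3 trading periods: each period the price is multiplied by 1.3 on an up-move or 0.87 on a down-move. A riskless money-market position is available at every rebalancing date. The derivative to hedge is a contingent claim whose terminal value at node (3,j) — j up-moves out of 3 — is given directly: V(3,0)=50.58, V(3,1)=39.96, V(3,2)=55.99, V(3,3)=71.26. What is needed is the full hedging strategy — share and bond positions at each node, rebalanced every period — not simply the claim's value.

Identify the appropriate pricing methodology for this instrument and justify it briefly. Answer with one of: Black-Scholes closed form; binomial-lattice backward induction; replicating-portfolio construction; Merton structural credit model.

framework: replicating-portfolio construction

Key observation: the deliverable is the dynamic trading strategy on the 3-step tree (spot 43, moves 1.3 and 0.87), so the valuation must go through the node-by-node replicating-portfolio solve.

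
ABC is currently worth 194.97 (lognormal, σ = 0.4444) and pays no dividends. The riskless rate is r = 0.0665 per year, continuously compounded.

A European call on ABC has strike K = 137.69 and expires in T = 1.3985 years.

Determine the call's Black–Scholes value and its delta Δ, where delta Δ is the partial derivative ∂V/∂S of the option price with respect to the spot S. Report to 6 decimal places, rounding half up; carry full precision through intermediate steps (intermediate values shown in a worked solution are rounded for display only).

σ√T = 0.4444·√1.3985 = 0.525539
d₁ = (ln(S/K) + (r+σ²/2)T) / (σ√T) = (ln(194.97/137.69) + (0.0665+0.4444²/2)·1.3985) / 0.525539 = (0.347841 + 0.231096) / 0.525539 = 1.101605
d₂ = d₁ − σ√T = 1.101605 − 0.525539 = 0.576066
e^{−rT} = 0.911193
N(d₁) = 0.864683,  N(d₂) = 0.717715
Call price V = S·N(d₁) − K·e^{−rT}·N(d₂) = 168.587313 − 90.046064 = 78.541249
Δ = N(d₁) = 0.864683

price = 78.541249
Δ = 0.864683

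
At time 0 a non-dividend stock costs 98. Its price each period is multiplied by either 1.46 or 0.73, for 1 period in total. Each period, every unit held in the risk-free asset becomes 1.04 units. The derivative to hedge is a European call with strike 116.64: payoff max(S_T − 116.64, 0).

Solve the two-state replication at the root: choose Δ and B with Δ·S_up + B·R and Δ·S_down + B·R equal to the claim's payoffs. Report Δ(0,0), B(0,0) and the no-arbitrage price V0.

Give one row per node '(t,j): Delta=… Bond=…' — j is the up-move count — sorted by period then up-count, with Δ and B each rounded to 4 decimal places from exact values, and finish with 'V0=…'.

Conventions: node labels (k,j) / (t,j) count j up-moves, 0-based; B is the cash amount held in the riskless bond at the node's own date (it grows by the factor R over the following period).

Under the risk-neutral measure, an up-move has probability p* = (R−d)/(u−d) = 0.4247 and values discount at R = 1.04.
Terminal payoffs: V(1,0)=0.0000, V(1,1)=26.4400
Node (0,0) S=98.0000: V=(p*·26.4400+(1−p*)·0.0000)/1.04=10.7961; Δ=(26.4400−0.0000)/(143.0800−71.5400)=0.3696; B=V−Δ·S=-25.4231
Sanity check at the root: Δ(0,0)·S0 + B(0,0) reproduces V0 = 10.7961.

(0,0): Delta=0.3696 Bond=-25.4231
V0=10.7961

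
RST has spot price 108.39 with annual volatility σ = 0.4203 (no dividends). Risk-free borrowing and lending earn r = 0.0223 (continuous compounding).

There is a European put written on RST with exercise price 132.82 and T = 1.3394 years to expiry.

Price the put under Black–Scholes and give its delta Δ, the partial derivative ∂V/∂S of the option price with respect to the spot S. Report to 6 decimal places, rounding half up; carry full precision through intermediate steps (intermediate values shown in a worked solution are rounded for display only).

price = 34.461465
Δ = -0.545083

σ√T = 0.4203·√1.3394 = 0.486423
d₁ = (ln(S/K) + (r+σ²/2)T) / (σ√T) = (ln(108.39/132.82) + (0.0223+0.4203²/2)·1.3394) / 0.486423 = (-0.203259 + 0.148173) / 0.486423 = -0.113248
d₂ = d₁ − σ√T = -0.113248 − 0.486423 = -0.599671
e^{−rT} = 0.970573
N(−d₁) = 0.545083,  N(−d₂) = 0.725637
Put price V = K·e^{−rT}·N(−d₂) − S·N(−d₁) = 93.543013 − 59.081548 = 34.461465
Δ = −N(−d₁) = -0.545083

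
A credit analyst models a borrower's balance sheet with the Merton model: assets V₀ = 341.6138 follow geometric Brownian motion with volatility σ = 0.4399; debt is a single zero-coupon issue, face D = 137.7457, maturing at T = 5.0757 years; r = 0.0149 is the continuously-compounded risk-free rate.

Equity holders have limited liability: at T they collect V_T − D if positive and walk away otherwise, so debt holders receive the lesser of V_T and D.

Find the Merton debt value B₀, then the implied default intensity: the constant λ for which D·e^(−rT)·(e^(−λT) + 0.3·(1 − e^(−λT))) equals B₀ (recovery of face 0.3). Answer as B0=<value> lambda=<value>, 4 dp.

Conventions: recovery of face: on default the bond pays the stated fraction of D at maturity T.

B0=111.5285 lambda=0.0393

Work the structural quantities from V₀ = 341.6138 against face 137.7457:
d₁ = [ln(V₀/D) + (r + σ²/2)T] / (σ√T)
   = [ln(341.6138/137.7457) + (0.0149 + 0.5·0.4399²)·5.0757] / (0.4399·√5.0757)
   = [0.908272 + 0.566732] / 0.991065 = 1.488303
d₂ = d₁ − σ√T = 1.488303 − 0.991065 = 0.497238
N(d₁) = 0.931664,  N(d₂) = 0.690489,  e^(−rT) = 0.927161
E₀ = V₀·N(d₁) − D·e^(−rT)·N(d₂)
   = 341.6138·0.931664 − 137.7457·0.927161·0.690489 = 230.085333
B₀ = V₀ − E₀ = 341.6138 − 230.085333 = 111.528467
e^(−λT) = (B₀·e^(rT)/D − 0.3)/(1 − 0.3) = (111.5285·1.078561/137.7457 − 0.3)/0.7 = 0.81896881
λ = −ln(0.81896881)/5.0757 = 0.039346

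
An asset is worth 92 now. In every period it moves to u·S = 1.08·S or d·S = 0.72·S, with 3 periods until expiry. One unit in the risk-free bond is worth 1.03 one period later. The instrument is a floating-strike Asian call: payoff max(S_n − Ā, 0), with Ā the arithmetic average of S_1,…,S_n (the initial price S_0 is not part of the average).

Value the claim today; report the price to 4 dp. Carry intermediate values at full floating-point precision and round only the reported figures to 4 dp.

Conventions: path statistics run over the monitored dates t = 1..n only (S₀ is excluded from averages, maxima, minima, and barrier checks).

With p* = (R−d)/(u−d) = 0.8611, sum probability × payoff across the paths and divide by R^3.
Enumerate all 2^3 = 8 price paths (U = up ×1.08, D = down ×0.72); each path with k up-moves has probability p*^k·(1−p*)^(3−k).
DDD: Ā=49.4239, payoff=0.0000, prob=0.002679
UDD: Ā=74.1358, payoff=0.0000, prob=0.016611
DUD: Ā=63.0958, payoff=0.0000, prob=0.016611
UUD: Ā=94.6437, payoff=0.0000, prob=0.102988
DDU: Ā=55.1470, payoff=0.0000, prob=0.016611
UDU: Ā=82.7205, payoff=0.0000, prob=0.102988
DUU: Ā=71.6805, payoff=5.5818, prob=0.102988
UUU: Ā=107.5208, payoff=8.3727, prob=0.638525
Price = Σ prob·payoff / R^3 = 5.921057 / 1.092727 = 5.4186

price = 5.4186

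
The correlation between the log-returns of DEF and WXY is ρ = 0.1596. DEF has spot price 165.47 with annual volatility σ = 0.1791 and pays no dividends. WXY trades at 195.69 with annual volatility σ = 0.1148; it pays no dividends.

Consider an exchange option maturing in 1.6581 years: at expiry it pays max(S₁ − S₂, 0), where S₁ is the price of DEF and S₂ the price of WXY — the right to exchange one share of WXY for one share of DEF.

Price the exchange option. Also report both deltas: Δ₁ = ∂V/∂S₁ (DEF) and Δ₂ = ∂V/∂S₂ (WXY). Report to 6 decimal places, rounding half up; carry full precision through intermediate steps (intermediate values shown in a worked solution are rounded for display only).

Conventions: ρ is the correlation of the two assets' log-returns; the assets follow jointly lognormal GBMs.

σ_eff = √(σ₁² + σ₂² − 2ρσ₁σ₂) = √(0.1791² + 0.1148² − 2·0.1596·0.1791·0.1148) = 0.196705
d₁ = (ln(S₁/S₂) + (q₂ − q₁ + σ_eff²/2)T) / (σ_eff√T) = (ln(165.47/195.69) + (0.0 − 0.0 + 0.019346)·1.6581) / 0.253292 = -0.535602
d₂ = d₁ − σ_eff√T = -0.535602 − 0.253292 = -0.788894
N(d₁) = 0.296117,  N(d₂) = 0.215087
V = S₁·e^{−q₁T}·N(d₁) − S₂·e^{−q₂T}·N(d₂) = 48.998448 − 42.090388 = 6.908060
Key observation: no risk-free rate is needed — with the second asset as numeraire the exchange option is a call on the ratio S₁/S₂, and r cancels out of the value.
Δ₁ = e^{−q₁T}·N(d₁) = 0.296117;  Δ₂ = −e^{−q₂T}·N(d₂) = -0.215087

exchange price = 6.908060
Δ1 = 0.296117
Δ2 = -0.215087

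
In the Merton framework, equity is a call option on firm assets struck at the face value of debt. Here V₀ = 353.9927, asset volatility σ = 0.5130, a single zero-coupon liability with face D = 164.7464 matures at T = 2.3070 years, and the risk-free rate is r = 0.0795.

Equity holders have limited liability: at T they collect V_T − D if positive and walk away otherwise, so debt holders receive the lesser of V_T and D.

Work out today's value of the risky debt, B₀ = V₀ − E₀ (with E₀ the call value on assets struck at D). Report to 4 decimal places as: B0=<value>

Equity is a call on the firm's assets struck at D = 164.7464:
d₁ = [ln(V₀/D) + (r + σ²/2)T] / (σ√T)
   = [ln(353.9927/164.7464) + (0.0795 + 0.5·0.5130²)·2.3070] / (0.5130·√2.3070)
   = [0.764869 + 0.486972] / 0.779186 = 1.606601
d₂ = d₁ − σ√T = 1.606601 − 0.779186 = 0.827415
N(d₁) = 0.945929,  N(d₂) = 0.795999,  e^(−rT) = 0.832430
E₀ = V₀·N(d₁) − D·e^(−rT)·N(d₂)
   = 353.9927·0.945929 − 164.7464·0.832430·0.795999 = 225.688826
B₀ = V₀ − E₀ = 353.9927 − 225.688826 = 128.303874

B0=128.3039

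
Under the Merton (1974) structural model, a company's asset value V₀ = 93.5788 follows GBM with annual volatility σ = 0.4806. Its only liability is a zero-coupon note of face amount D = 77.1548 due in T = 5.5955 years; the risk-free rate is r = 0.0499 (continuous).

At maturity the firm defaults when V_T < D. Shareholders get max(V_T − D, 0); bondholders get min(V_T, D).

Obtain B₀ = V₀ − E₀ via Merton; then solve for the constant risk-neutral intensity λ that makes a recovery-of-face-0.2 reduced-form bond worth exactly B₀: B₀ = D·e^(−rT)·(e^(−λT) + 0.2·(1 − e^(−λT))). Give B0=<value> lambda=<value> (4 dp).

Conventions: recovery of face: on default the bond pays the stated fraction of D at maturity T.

B0=40.8462 lambda=0.0840

With assets at 93.5788 and a single debt payment of 77.1548 at 5.5955 years:
d₁ = [ln(V₀/D) + (r + σ²/2)T] / (σ√T)
   = [ln(93.5788/77.1548) + (0.0499 + 0.5·0.4806²)·5.5955] / (0.4806·√5.5955)
   = [0.192990 + 0.925430] / 1.136850 = 0.983788
d₂ = d₁ − σ√T = 0.983788 − 1.136850 = -0.153062
N(d₁) = 0.837390,  N(d₂) = 0.439175,  e^(−rT) = 0.756377
E₀ = V₀·N(d₁) − D·e^(−rT)·N(d₂)
   = 93.5788·0.837390 − 77.1548·0.756377·0.439175 = 52.732560
B₀ = V₀ − E₀ = 93.5788 − 52.732560 = 40.846240
e^(−λT) = (B₀·e^(rT)/D − 0.2)/(1 − 0.2) = (40.8462·1.322092/77.1548 − 0.2)/0.8 = 0.62490410
λ = −ln(0.62490410)/5.5955 = 0.084024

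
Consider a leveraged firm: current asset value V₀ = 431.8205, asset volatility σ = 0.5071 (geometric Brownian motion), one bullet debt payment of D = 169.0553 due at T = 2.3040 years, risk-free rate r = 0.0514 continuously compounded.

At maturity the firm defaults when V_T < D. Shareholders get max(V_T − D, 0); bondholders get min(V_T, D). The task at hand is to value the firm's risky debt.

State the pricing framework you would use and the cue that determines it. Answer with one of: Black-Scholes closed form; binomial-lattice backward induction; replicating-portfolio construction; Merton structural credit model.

framework: Merton structural credit model

Key observation: the question is about default risk generated by asset-value dynamics against a debt face of 169.0553 — the structural framework prices exactly that.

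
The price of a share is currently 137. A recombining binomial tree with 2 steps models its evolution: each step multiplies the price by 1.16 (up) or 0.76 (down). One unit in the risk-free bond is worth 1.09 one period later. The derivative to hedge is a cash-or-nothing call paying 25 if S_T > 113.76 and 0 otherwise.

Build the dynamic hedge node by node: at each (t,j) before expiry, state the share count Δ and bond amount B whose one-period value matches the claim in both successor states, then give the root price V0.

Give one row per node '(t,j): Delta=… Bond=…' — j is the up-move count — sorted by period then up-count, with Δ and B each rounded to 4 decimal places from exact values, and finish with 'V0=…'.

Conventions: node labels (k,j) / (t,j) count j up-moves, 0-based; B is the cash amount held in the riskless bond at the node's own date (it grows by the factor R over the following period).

Under the risk-neutral measure, an up-move has probability p* = (R−d)/(u−d) = 0.8250 and values discount at R = 1.09.
Terminal payoffs: V(2,0)=0.0000, V(2,1)=25.0000, V(2,2)=25.0000
Node (1,0) S=104.1200: V=(p*·25.0000+(1−p*)·0.0000)/1.09=18.9220; Δ=(25.0000−0.0000)/(120.7792−79.1312)=0.6003; B=V−Δ·S=-43.5780
Node (1,1) S=158.9200: V=(p*·25.0000+(1−p*)·25.0000)/1.09=22.9358; Δ=(25.0000−25.0000)/(184.3472−120.7792)=0.0000; B=V−Δ·S=22.9358
Node (0,0) S=137.0000: V=(p*·22.9358+(1−p*)·18.9220)/1.09=20.3976; Δ=(22.9358−18.9220)/(158.9200−104.1200)=0.0732; B=V−Δ·S=10.3632
Sanity check at the root: Δ(0,0)·S0 + B(0,0) reproduces V0 = 20.3976.

(0,0): Delta=0.0732 Bond=10.3632
(1,0): Delta=0.6003 Bond=-43.5780
(1,1): Delta=0.0000 Bond=22.9358
V0=20.3976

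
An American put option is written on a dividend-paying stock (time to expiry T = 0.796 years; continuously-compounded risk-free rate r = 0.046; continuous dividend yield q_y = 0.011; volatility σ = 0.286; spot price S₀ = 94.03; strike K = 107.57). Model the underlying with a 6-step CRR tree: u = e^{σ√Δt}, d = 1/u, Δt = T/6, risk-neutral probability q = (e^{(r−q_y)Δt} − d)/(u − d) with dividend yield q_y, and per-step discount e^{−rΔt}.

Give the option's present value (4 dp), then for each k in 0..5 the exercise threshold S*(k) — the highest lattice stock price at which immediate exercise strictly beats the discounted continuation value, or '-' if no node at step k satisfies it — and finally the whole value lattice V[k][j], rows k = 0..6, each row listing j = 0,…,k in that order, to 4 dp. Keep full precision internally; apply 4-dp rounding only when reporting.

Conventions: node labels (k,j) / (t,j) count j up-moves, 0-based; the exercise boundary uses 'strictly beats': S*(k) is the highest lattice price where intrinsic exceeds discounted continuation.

price = 17.0147
boundary = - - 76.3457 68.7929 76.3457 84.7277
tree:
17.0147
23.5012 10.6408
31.2243 15.9522 5.3809
38.7771 22.9229 9.0737 1.6992
45.5827 31.2243 14.7799 3.3939 0.0000
51.7150 38.7771 22.8423 6.7789 0.0000 0.0000
57.2407 45.5827 31.2243 13.5400 0.0000 0.0000 0.0000

params: Δt=0.13267 u=1.10979 d=0.90107 q=0.49628 e^(-rΔt)=0.99392
t_6 payoffs: 57.2407 45.5827 31.2243 13.5400 0.0000 0.0000 0.0000
t_5: node(5,0) S=55.8550 payoff=51.7150 vs cont=51.1420 → 51.7150 [stop]  node(5,1) S=68.7929 payoff=38.7771 vs cont=38.2229 → 38.7771 [stop]  node(5,2) S=84.7277 payoff=22.8423 vs cont=22.3114 → 22.8423 [stop]  node(5,3) S=104.3536 payoff=3.2164 vs cont=6.7789 → 6.7789 [wait]  node(5,4) S=128.5255 payoff=0.0000 vs cont=0.0000 → 0.0000 [wait]  node(5,5) S=158.2964 payoff=0.0000 vs cont=0.0000 → 0.0000 [wait]  ⇒ S*(5)=84.7277
t_4: node(4,0) S=61.9873 payoff=45.5827 vs cont=45.0186 → 45.5827 [stop]  node(4,1) S=76.3457 payoff=31.2243 vs cont=30.6812 → 31.2243 [stop]  node(4,2) S=94.0300 payoff=13.5400 vs cont=14.7799 → 14.7799 [wait]  node(4,3) S=115.8106 payoff=0.0000 vs cont=3.3939 → 3.3939 [wait]  node(4,4) S=142.6363 payoff=0.0000 vs cont=0.0000 → 0.0000 [wait]  ⇒ S*(4)=76.3457
t_3: node(3,0) S=68.7929 payoff=38.7771 vs cont=38.2229 → 38.7771 [stop]  node(3,1) S=84.7277 payoff=22.8423 vs cont=22.9229 → 22.9229 [wait]  node(3,2) S=104.3536 payoff=3.2164 vs cont=9.0737 → 9.0737 [wait]  node(3,3) S=128.5255 payoff=0.0000 vs cont=1.6992 → 1.6992 [wait]  ⇒ S*(3)=68.7929
t_2: node(2,0) S=76.3457 payoff=31.2243 vs cont=30.7210 → 31.2243 [stop]  node(2,1) S=94.0300 payoff=13.5400 vs cont=15.9522 → 15.9522 [wait]  node(2,2) S=115.8106 payoff=0.0000 vs cont=5.3809 → 5.3809 [wait]  ⇒ S*(2)=76.3457
t_1: node(1,0) S=84.7277 payoff=22.8423 vs cont=23.5012 → 23.5012 [wait]  node(1,1) S=104.3536 payoff=3.2164 vs cont=10.6408 → 10.6408 [wait]  ⇒ S*(1)=-
t_0: node(0,0) S=94.0300 payoff=13.5400 vs cont=17.0147 → 17.0147 [wait]  ⇒ S*(0)=-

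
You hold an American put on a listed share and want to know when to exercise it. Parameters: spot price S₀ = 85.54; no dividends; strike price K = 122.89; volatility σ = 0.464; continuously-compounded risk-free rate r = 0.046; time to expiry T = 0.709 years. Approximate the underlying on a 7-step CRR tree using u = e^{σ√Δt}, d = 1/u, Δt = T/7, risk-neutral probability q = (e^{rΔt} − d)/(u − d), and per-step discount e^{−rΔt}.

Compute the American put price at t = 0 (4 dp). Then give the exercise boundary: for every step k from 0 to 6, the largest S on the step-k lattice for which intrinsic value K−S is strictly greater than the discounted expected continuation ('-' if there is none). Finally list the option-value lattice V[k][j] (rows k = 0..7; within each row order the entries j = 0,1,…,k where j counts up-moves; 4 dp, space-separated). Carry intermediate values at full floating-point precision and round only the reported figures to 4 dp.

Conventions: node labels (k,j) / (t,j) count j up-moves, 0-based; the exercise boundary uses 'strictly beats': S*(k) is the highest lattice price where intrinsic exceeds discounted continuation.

Δt=0.10129, u=1.15913, d=0.86272, q=0.47890, disc=e^(-rΔt)=0.99535
k=7 terminal: V=max(K-S,0) → 92.4641 82.0103 67.9647 49.0933 23.7380 0.0000 0.0000 0.0000
k=6: j=0 S=35.2676 intr=87.6224 cont=87.0512 V=87.6224[EX]; j=1 S=47.3849 intr=75.5051 cont=74.9338 V=75.5051[EX]; j=2 S=63.6656 intr=59.2244 cont=58.6532 V=59.2244[EX]; j=3 S=85.5400 intr=37.3500 cont=36.7788 V=37.3500[EX]; j=4 S=114.9301 intr=7.9599 cont=12.3123 V=12.3123[hold]; j=5 S=154.4181 intr=0.0000 cont=0.0000 V=0.0000[hold]; j=6 S=207.4735 intr=0.0000 cont=0.0000 V=0.0000[hold]  S*(6)=85.5400
k=5: j=0 S=40.8797 intr=82.0103 cont=81.4390 V=82.0103[EX]; j=1 S=54.9253 intr=67.9647 cont=67.3935 V=67.9647[EX]; j=2 S=73.7967 intr=49.0933 cont=48.5221 V=49.0933[EX]; j=3 S=99.1520 intr=23.7380 cont=25.2414 V=25.2414[hold]; j=4 S=133.2189 intr=0.0000 cont=6.3860 V=6.3860[hold]; j=5 S=178.9907 intr=0.0000 cont=0.0000 V=0.0000[hold]  S*(5)=73.7967
k=4: j=0 S=47.3849 intr=75.5051 cont=74.9338 V=75.5051[EX]; j=1 S=63.6656 intr=59.2244 cont=58.6532 V=59.2244[EX]; j=2 S=85.5400 intr=37.3500 cont=37.4954 V=37.4954[hold]; j=3 S=114.9301 intr=7.9599 cont=16.1362 V=16.1362[hold]; j=4 S=154.4181 intr=0.0000 cont=3.3123 V=3.3123[hold]  S*(4)=63.6656
k=3: j=0 S=54.9253 intr=67.9647 cont=67.3935 V=67.9647[EX]; j=1 S=73.7967 intr=49.0933 cont=48.5914 V=49.0933[EX]; j=2 S=99.1520 intr=23.7380 cont=27.1396 V=27.1396[hold]; j=3 S=133.2189 intr=0.0000 cont=9.9483 V=9.9483[hold]  S*(3)=73.7967
k=2: j=0 S=63.6656 intr=59.2244 cont=58.6532 V=59.2244[EX]; j=1 S=85.5400 intr=37.3500 cont=38.4003 V=38.4003[hold]; j=2 S=114.9301 intr=7.9599 cont=18.8187 V=18.8187[hold]  S*(2)=63.6656
k=1: j=0 S=73.7967 intr=49.0933 cont=49.0227 V=49.0933[EX]; j=1 S=99.1520 intr=23.7380 cont=28.8877 V=28.8877[hold]  S*(1)=73.7967
k=0: j=0 S=85.5400 intr=37.3500 cont=39.2335 V=39.2335[hold]  S*(0)=-

price = 39.2335
boundary = - 73.7967 63.6656 73.7967 63.6656 73.7967 85.5400
tree:
39.2335
49.0933 28.8877
59.2244 38.4003 18.8187
67.9647 49.0933 27.1396 9.9483
75.5051 59.2244 37.4954 16.1362 3.3123
82.0103 67.9647 49.0933 25.2414 6.3860 0.0000
87.6224 75.5051 59.2244 37.3500 12.3123 0.0000 0.0000
92.4641 82.0103 67.9647 49.0933 23.7380 0.0000 0.0000 0.0000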